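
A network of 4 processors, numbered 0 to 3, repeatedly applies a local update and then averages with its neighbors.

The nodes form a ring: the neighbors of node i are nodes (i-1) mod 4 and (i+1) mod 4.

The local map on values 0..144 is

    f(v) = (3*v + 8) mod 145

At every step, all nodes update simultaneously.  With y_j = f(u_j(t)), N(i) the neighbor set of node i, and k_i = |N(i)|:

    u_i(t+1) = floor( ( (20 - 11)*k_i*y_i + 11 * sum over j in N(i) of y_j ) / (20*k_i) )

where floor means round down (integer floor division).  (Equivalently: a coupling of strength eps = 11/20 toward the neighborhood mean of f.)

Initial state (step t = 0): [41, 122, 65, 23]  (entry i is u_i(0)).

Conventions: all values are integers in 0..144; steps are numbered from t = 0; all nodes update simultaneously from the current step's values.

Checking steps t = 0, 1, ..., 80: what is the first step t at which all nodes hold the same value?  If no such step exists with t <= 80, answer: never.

Answer: 23
Key observation: Synchronization is absorbing here: once all nodes are equal they stay equal, and step 23 is the first all-equal step.

Derivation:
t=0: [41, 122, 65, 23]  (not all equal)
t=1: [103, 89, 70, 86]  (not all equal)
t=2: [81, 86, 101, 81]  (not all equal)
t=3: [110, 89, 71, 82]  (not all equal)
t=4: [87, 92, 99, 83]  (not all equal)
t=5: [124, 100, 75, 88]  (not all equal)
t=6: [80, 57, 79, 106]  (not all equal)
t=7: [65, 71, 64, 72]  (not all equal)
t=8: [68, 65, 67, 66]  (not all equal)
t=9: [62, 62, 61, 63]  (not all equal)
t=10: [49, 48, 48, 49]  (not all equal)
t=11: [9, 7, 7, 9]  (not all equal)
t=12: [33, 30, 30, 33]  (not all equal)
t=13: [104, 100, 100, 104]  (not all equal)
t=14: [26, 21, 21, 26]  (not all equal)
t=15: [81, 75, 75, 81]  (not all equal)
t=16: [101, 92, 92, 101]  (not all equal)
t=17: [53, 106, 106, 53]  (not all equal)
t=18: [25, 32, 32, 25]  (not all equal)
t=19: [88, 98, 98, 88]  (not all equal)
t=20: [95, 43, 43, 95]  (not all equal)
t=21: [39, 100, 100, 39]  (not all equal)
t=22: [95, 47, 47, 95]  (not all equal)
t=23: [3, 3, 3, 3]  (all equal)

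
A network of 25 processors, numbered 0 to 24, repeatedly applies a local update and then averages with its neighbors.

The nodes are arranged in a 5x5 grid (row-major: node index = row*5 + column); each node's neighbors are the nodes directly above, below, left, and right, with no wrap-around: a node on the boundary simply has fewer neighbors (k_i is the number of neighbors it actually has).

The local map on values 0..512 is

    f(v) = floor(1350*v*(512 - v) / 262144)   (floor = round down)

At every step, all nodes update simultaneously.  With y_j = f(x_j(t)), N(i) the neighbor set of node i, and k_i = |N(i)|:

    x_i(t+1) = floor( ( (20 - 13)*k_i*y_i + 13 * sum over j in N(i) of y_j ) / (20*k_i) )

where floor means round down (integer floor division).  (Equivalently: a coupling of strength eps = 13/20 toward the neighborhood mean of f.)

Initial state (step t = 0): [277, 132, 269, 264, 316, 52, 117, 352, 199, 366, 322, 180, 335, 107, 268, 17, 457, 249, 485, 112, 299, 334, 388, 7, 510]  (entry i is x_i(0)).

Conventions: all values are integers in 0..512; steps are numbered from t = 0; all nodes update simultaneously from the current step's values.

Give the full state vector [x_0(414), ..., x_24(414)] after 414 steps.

Simulating step by step:
t=0: [277, 132, 269, 264, 316, 52, 117, 352, 199, 366, 322, 180, 335, 107, 268, 17, 457, 249, 485, 112, 299, 334, 388, 7, 510]
t=1: [241, 287, 309, 328, 310, 235, 241, 296, 294, 307, 212, 267, 294, 245, 275, 182, 206, 239, 154, 168, 227, 259, 229, 75, 82]
t=2: [334, 331, 323, 319, 318, 333, 334, 329, 326, 327, 326, 331, 332, 325, 324, 321, 327, 323, 283, 277, 326, 332, 298, 231, 214]
t=3: [306, 308, 312, 315, 315, 307, 307, 309, 312, 312, 310, 308, 309, 314, 317, 312, 311, 317, 326, 328, 311, 313, 321, 331, 332]
t=4: [323, 323, 321, 319, 319, 323, 323, 322, 320, 319, 322, 322, 321, 319, 317, 321, 320, 317, 313, 311, 320, 319, 315, 310, 308]
t=5: [314, 314, 315, 316, 317, 314, 314, 315, 316, 317, 314, 315, 315, 317, 318, 315, 316, 317, 319, 320, 316, 317, 319, 321, 322]
t=6: [320, 319, 319, 318, 318, 320, 319, 319, 318, 317, 319, 319, 318, 317, 317, 318, 318, 317, 316, 316, 318, 317, 317, 315, 315]
t=7: [316, 316, 317, 317, 317, 316, 316, 317, 317, 317, 316, 317, 317, 317, 318, 317, 317, 317, 318, 318, 317, 317, 318, 318, 318]
t=8: [318, 318, 318, 318, 318, 318, 318, 318, 318, 317, 318, 318, 318, 317, 317, 318, 318, 317, 317, 317, 318, 317, 317, 317, 317]
t=9: [317, 317, 317, 317, 317, 317, 317, 317, 317, 317, 317, 317, 317, 317, 318, 317, 317, 317, 318, 318, 317, 317, 318, 318, 318]
t=10: [318, 318, 318, 318, 318, 318, 318, 318, 318, 317, 318, 318, 318, 317, 317, 318, 318, 317, 317, 317, 318, 317, 317, 317, 317]

Answer: [318, 318, 318, 318, 318, 318, 318, 318, 318, 317, 318, 318, 318, 317, 317, 318, 318, 317, 317, 317, 318, 317, 317, 317, 317]
Key observation: The state at step 8, [318, 318, 318, 318, 318, 318, 318, 318, 318, 317, 318, 318, 318, 317, 317, 318, 318, 317, 317, 317, 318, 317, 317, 317, 317], reappears at step 10: the system is in a cycle of period 2 from step 8 on.  Therefore the state at step 414 equals the state at step 8 + ((414 - 8) mod 2) = 8, which is [318, 318, 318, 318, 318, 318, 318, 318, 318, 317, 318, 318, 318, 317, 317, 318, 318, 317, 317, 317, 318, 317, 317, 317, 317].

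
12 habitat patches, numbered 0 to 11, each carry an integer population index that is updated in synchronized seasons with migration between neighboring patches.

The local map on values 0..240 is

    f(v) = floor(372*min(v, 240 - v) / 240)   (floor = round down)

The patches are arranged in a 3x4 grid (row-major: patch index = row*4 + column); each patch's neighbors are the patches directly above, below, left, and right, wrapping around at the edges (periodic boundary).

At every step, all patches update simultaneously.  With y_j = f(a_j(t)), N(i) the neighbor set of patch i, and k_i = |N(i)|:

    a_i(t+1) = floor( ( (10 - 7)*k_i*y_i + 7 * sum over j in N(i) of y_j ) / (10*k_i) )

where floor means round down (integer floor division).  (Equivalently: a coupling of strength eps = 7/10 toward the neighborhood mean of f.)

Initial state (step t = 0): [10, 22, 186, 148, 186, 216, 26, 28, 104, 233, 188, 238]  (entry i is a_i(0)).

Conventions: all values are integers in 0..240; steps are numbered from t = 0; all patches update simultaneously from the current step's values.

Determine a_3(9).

Simulating step by step:
t=0: [10, 22, 186, 148, 186, 216, 26, 28, 104, 233, 188, 238]
t=1: [78, 35, 76, 67, 69, 40, 54, 59, 67, 57, 47, 75]
t=2: [100, 83, 89, 108, 97, 76, 84, 98, 106, 77, 92, 99]
t=3: [153, 130, 140, 154, 147, 127, 134, 150, 150, 132, 136, 155]
t=4: [142, 161, 156, 137, 145, 165, 159, 141, 142, 162, 156, 139]
t=5: [146, 127, 132, 150, 144, 124, 130, 148, 145, 126, 131, 150]
t=6: [150, 169, 164, 145, 151, 170, 165, 146, 150, 169, 164, 146]
t=7: [134, 115, 120, 139, 134, 115, 120, 138, 134, 115, 120, 139]
t=8: [165, 176, 179, 163, 165, 176, 179, 163, 165, 176, 179, 163]
t=9: [113, 101, 99, 114, 113, 101, 99, 114, 113, 101, 99, 114]

Answer: a_3(9) = 114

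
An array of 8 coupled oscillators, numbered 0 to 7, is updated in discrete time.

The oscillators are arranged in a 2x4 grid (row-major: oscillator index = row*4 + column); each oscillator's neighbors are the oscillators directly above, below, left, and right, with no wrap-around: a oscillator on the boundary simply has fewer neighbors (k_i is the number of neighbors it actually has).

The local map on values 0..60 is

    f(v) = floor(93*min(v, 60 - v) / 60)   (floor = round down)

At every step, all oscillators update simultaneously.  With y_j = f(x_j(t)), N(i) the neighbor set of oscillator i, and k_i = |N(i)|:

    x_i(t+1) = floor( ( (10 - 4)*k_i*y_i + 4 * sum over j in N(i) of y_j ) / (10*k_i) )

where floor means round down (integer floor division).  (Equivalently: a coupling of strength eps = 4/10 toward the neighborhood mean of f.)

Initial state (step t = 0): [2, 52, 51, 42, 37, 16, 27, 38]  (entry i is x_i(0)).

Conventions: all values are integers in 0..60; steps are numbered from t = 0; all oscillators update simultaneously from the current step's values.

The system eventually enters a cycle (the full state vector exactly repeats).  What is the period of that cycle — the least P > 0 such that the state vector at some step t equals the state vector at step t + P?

Answer: 4
Key observation: The state at step 37, [41, 43, 41, 42, 41, 43, 41, 42], reappears at step 41 — and no state repeats earlier — so the cycle the system enters has period 4.

Derivation:
t=0: [2, 52, 51, 42, 37, 16, 27, 38]
t=1: [11, 12, 18, 25, 26, 26, 34, 34]
t=2: [21, 22, 29, 36, 35, 37, 38, 39]
t=3: [33, 35, 40, 37, 36, 35, 35, 33]
t=4: [39, 37, 33, 35, 38, 37, 37, 39]
t=5: [33, 35, 39, 37, 33, 34, 35, 33]
t=6: [40, 37, 34, 35, 40, 39, 37, 39]
t=7: [31, 34, 38, 37, 31, 32, 34, 33]
t=8: [43, 40, 35, 36, 43, 42, 39, 39]
t=9: [27, 30, 36, 36, 26, 28, 32, 33]
t=10: [41, 43, 39, 37, 40, 43, 41, 40]
t=11: [28, 27, 31, 33, 29, 27, 29, 31]
t=12: [42, 41, 43, 42, 43, 41, 43, 43]
t=13: [27, 28, 26, 26, 26, 28, 26, 26]
t=14: [41, 42, 40, 40, 40, 42, 40, 40]
t=15: [29, 27, 30, 31, 29, 28, 30, 31]
t=16: [43, 42, 45, 44, 43, 43, 45, 44]
t=17: [26, 26, 23, 23, 26, 25, 23, 23]
t=18: [40, 39, 35, 35, 39, 38, 35, 35]
t=19: [31, 32, 37, 38, 32, 34, 37, 38]
t=20: [43, 41, 35, 34, 42, 40, 35, 34]
t=21: [26, 30, 37, 39, 27, 31, 37, 39]
t=22: [41, 43, 36, 32, 41, 42, 35, 32]
t=23: [28, 28, 36, 41, 28, 28, 37, 42]
t=24: [43, 42, 36, 30, 43, 41, 35, 29]
t=25: [26, 28, 37, 43, 26, 29, 37, 43]
t=26: [40, 41, 34, 27, 40, 42, 35, 27]
t=27: [30, 30, 38, 40, 30, 29, 37, 40]
t=28: [46, 44, 35, 31, 45, 43, 35, 31]
t=29: [22, 25, 36, 42, 23, 26, 37, 42]
t=30: [35, 37, 35, 29, 35, 38, 34, 28]
t=31: [37, 35, 38, 42, 37, 35, 39, 42]
t=32: [35, 37, 33, 28, 35, 36, 32, 28]
t=33: [37, 36, 40, 42, 37, 37, 41, 43]
t=34: [35, 35, 31, 27, 35, 34, 29, 26]
t=35: [38, 39, 42, 41, 38, 40, 42, 41]
t=36: [33, 31, 27, 28, 33, 31, 27, 28]
t=37: [41, 43, 41, 42, 41, 43, 41, 42]
t=38: [28, 26, 28, 27, 28, 26, 28, 27]
t=39: [42, 40, 42, 41, 42, 40, 42, 41]
t=40: [27, 29, 27, 28, 27, 29, 27, 28]
t=41: [41, 43, 41, 42, 41, 43, 41, 42]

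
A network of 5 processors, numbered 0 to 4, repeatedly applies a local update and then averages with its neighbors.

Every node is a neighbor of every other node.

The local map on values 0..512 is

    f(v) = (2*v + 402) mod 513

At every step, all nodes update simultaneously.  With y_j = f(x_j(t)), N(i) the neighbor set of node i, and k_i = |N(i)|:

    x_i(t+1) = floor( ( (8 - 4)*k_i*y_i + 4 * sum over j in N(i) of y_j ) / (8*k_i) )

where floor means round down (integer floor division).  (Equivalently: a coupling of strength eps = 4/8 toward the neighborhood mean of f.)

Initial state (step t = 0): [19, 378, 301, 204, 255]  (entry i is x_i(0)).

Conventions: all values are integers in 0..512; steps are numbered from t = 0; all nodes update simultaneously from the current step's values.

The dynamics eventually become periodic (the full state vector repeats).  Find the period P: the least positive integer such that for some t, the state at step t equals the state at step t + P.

Simulating step by step:
t=0: [19, 378, 301, 204, 255]
t=1: [384, 269, 404, 331, 369]
t=2: [167, 273, 182, 127, 156]
t=3: [240, 320, 251, 210, 232]
t=4: [318, 185, 326, 295, 312]
t=5: [101, 194, 107, 276, 97]
t=6: [158, 228, 163, 289, 155]
t=7: [255, 308, 259, 354, 253]
t=8: [373, 413, 376, 255, 371]
t=9: [166, 196, 169, 270, 165]
t=10: [255, 277, 257, 333, 254]
t=11: [360, 376, 361, 226, 359]
t=12: [130, 142, 131, 222, 129]
t=13: [175, 184, 175, 244, 174]
t=14: [258, 265, 258, 310, 257]
t=15: [419, 424, 419, 458, 418]
t=16: [224, 228, 224, 254, 224]
t=17: [345, 348, 345, 368, 345]
t=18: [72, 74, 72, 89, 72]
t=19: [37, 39, 37, 50, 37]
t=20: [479, 481, 479, 489, 479]
t=21: [337, 338, 337, 344, 337]
t=22: [52, 52, 52, 57, 52]
t=23: [443, 443, 443, 254, 443]
t=24: [278, 278, 278, 329, 278]
t=25: [393, 393, 393, 239, 393]
t=26: [187, 187, 187, 264, 187]
t=27: [282, 282, 282, 340, 282]
t=28: [403, 403, 403, 254, 403]
t=29: [208, 208, 208, 289, 208]
t=30: [325, 325, 325, 386, 325]
t=31: [41, 41, 41, 87, 41]
t=32: [431, 431, 431, 273, 431]
t=33: [262, 262, 262, 336, 262]
t=34: [367, 367, 367, 230, 367]
t=35: [139, 139, 139, 229, 139]
t=36: [189, 189, 189, 257, 189]
t=37: [284, 284, 284, 335, 284]
t=38: [405, 405, 405, 251, 405]
t=39: [211, 211, 211, 288, 211]
t=40: [330, 330, 330, 388, 330]
t=41: [50, 50, 50, 94, 50]
t=42: [448, 448, 448, 289, 448]
t=43: [296, 296, 296, 369, 296]
t=44: [435, 435, 435, 297, 435]
t=45: [275, 275, 275, 364, 275]
t=46: [397, 397, 397, 271, 397]
t=47: [202, 202, 202, 300, 202]
t=48: [317, 317, 317, 391, 317]
t=49: [28, 28, 28, 84, 28]
t=50: [407, 407, 407, 257, 407]
t=51: [216, 216, 216, 296, 216]
t=52: [341, 341, 341, 401, 341]
t=53: [73, 73, 73, 118, 73]
t=54: [46, 46, 46, 80, 46]
t=55: [438, 438, 438, 271, 438]
t=56: [274, 274, 274, 341, 274]
t=57: [389, 389, 389, 247, 389]
t=58: [182, 182, 182, 268, 182]
t=59: [274, 274, 274, 339, 274]
t=60: [389, 389, 389, 245, 389]
t=61: [182, 182, 182, 266, 182]
t=62: [274, 274, 274, 337, 274]
t=63: [388, 388, 388, 243, 388]
t=64: [179, 179, 179, 263, 179]
t=65: [268, 268, 268, 331, 268]
t=66: [376, 376, 376, 231, 376]
t=67: [155, 155, 155, 239, 155]
t=68: [220, 220, 220, 283, 220]
t=69: [344, 344, 344, 392, 344]
t=70: [76, 76, 76, 112, 76]
t=71: [50, 50, 50, 77, 50]
t=72: [444, 444, 444, 272, 444]
t=73: [285, 285, 285, 348, 285]
t=74: [410, 410, 410, 265, 410]
t=75: [223, 223, 223, 307, 223]
t=76: [356, 356, 356, 419, 356]
t=77: [103, 103, 103, 151, 103]
t=78: [107, 107, 107, 143, 107]
t=79: [112, 112, 112, 139, 112]
t=80: [119, 119, 119, 140, 119]
t=81: [132, 132, 132, 148, 132]
t=82: [157, 157, 157, 169, 157]
t=83: [206, 206, 206, 215, 206]
t=84: [303, 303, 303, 310, 303]
t=85: [496, 496, 496, 502, 496]
t=86: [369, 369, 369, 374, 369]
t=87: [115, 115, 115, 119, 115]
t=88: [120, 120, 120, 123, 120]
t=89: [129, 129, 129, 132, 129]
t=90: [147, 147, 147, 150, 147]
t=91: [183, 183, 183, 186, 183]
t=92: [255, 255, 255, 258, 255]
t=93: [399, 399, 399, 402, 399]
t=94: [174, 174, 174, 177, 174]
t=95: [237, 237, 237, 240, 237]
t=96: [363, 363, 363, 366, 363]
t=97: [102, 102, 102, 105, 102]
t=98: [93, 93, 93, 96, 93]
t=99: [75, 75, 75, 78, 75]
t=100: [39, 39, 39, 42, 39]
t=101: [480, 480, 480, 483, 480]
t=102: [336, 336, 336, 339, 336]
t=103: [48, 48, 48, 51, 48]
t=104: [498, 498, 498, 501, 498]
t=105: [372, 372, 372, 375, 372]
t=106: [120, 120, 120, 123, 120]

Answer: 18
Key observation: The state at step 88, [120, 120, 120, 123, 120], reappears at step 106 — and no state repeats earlier — so the cycle the system enters has period 18.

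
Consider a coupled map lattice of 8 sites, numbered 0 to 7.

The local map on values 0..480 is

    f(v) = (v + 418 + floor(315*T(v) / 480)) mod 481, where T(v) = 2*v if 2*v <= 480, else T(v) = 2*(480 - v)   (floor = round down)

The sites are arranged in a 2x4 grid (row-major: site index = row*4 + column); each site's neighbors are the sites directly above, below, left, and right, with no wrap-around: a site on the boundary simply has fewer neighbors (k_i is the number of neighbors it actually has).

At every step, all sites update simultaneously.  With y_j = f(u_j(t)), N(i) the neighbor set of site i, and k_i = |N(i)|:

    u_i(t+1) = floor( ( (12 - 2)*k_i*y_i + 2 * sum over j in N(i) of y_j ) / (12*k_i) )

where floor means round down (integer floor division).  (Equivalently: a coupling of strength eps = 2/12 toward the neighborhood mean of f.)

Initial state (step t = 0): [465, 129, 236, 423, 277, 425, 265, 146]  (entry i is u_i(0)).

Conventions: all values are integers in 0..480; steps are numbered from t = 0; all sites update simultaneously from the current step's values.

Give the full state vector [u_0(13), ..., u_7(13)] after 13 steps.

Simulating step by step:
t=0: [465, 129, 236, 423, 277, 425, 265, 146]
t=1: [410, 243, 38, 384, 471, 401, 41, 264]
t=2: [400, 58, 47, 374, 422, 393, 51, 42]
t=3: [410, 110, 69, 381, 436, 401, 74, 70]
t=4: [416, 213, 121, 388, 431, 408, 125, 127]
t=5: [435, 418, 241, 408, 433, 426, 237, 247]
t=6: [431, 411, 57, 367, 431, 409, 28, 43]
t=7: [432, 417, 106, 385, 432, 414, 31, 67]
t=8: [432, 421, 201, 394, 432, 412, 46, 113]
t=9: [432, 433, 385, 419, 432, 415, 93, 205]
t=10: [431, 432, 428, 434, 432, 420, 198, 391]
t=11: [432, 432, 430, 432, 432, 432, 401, 438]
t=12: [432, 432, 432, 431, 432, 432, 439, 431]
t=13: [432, 432, 431, 432, 432, 431, 429, 431]

Answer: [432, 432, 431, 432, 432, 431, 429, 431]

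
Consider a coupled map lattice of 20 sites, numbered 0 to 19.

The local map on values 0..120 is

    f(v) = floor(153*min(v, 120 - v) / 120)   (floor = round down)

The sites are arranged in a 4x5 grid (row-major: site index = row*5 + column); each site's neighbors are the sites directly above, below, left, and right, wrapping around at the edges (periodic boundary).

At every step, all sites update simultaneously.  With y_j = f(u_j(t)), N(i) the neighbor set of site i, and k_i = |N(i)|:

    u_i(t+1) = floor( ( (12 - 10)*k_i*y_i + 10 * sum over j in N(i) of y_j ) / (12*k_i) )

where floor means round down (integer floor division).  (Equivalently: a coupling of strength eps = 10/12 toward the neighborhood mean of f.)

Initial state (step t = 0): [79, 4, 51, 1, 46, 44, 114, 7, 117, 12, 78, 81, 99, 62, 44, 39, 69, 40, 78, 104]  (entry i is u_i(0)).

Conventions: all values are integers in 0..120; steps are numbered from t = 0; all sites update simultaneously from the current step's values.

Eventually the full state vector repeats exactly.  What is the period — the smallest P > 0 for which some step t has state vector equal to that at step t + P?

Answer: 4
Key observation: The state at step 16, [75, 75, 75, 75, 75, 75, 75, 75, 75, 75, 75, 75, 75, 75, 75, 75, 75, 75, 75, 75], reappears at step 20 — and no state repeats earlier — so the cycle the system enters has period 4.

Derivation:
t=0: [79, 4, 51, 1, 46, 44, 114, 7, 117, 12, 78, 81, 99, 62, 44, 39, 69, 40, 78, 104]
t=1: [43, 40, 24, 37, 28, 35, 25, 22, 20, 38, 52, 39, 42, 40, 42, 47, 42, 52, 39, 48]
t=2: [48, 43, 45, 36, 49, 48, 41, 33, 40, 40, 53, 50, 49, 46, 55, 58, 55, 49, 55, 51]
t=3: [62, 59, 51, 57, 56, 58, 54, 53, 49, 59, 66, 62, 57, 62, 61, 66, 64, 64, 59, 68]
t=4: [71, 70, 70, 68, 71, 71, 71, 66, 70, 71, 71, 70, 71, 71, 71, 69, 71, 70, 71, 71]
t=5: [62, 62, 64, 63, 62, 62, 63, 63, 64, 62, 62, 62, 63, 62, 62, 62, 63, 62, 63, 62]
t=6: [73, 72, 72, 71, 72, 72, 72, 71, 72, 72, 73, 72, 72, 72, 73, 72, 72, 71, 72, 72]
t=7: [60, 60, 61, 61, 60, 60, 61, 61, 61, 60, 60, 60, 61, 60, 60, 60, 61, 61, 61, 60]
t=8: [76, 75, 75, 75, 75, 75, 75, 75, 75, 75, 76, 75, 75, 75, 76, 75, 75, 75, 75, 75]
t=9: [56, 56, 57, 57, 56, 56, 57, 57, 57, 56, 56, 56, 57, 56, 56, 56, 57, 57, 57, 56]
t=10: [71, 71, 71, 71, 71, 71, 71, 72, 71, 71, 71, 71, 71, 71, 71, 71, 71, 72, 71, 71]
t=11: [62, 62, 61, 62, 62, 62, 61, 61, 61, 62, 62, 62, 61, 62, 62, 62, 61, 61, 61, 62]
t=12: [73, 74, 74, 74, 73, 73, 73, 75, 73, 73, 73, 74, 74, 74, 73, 73, 73, 75, 73, 73]
t=13: [58, 58, 57, 58, 58, 59, 58, 58, 58, 59, 58, 58, 57, 58, 58, 59, 58, 58, 58, 59]
t=14: [73, 72, 72, 72, 73, 73, 73, 72, 73, 73, 73, 72, 72, 72, 73, 73, 73, 72, 73, 73]
t=15: [59, 59, 61, 59, 59, 59, 60, 60, 60, 59, 59, 59, 61, 59, 59, 59, 60, 60, 60, 59]
t=16: [75, 75, 75, 75, 75, 75, 75, 75, 75, 75, 75, 75, 75, 75, 75, 75, 75, 75, 75, 75]
t=17: [57, 57, 57, 57, 57, 57, 57, 57, 57, 57, 57, 57, 57, 57, 57, 57, 57, 57, 57, 57]
t=18: [72, 72, 72, 72, 72, 72, 72, 72, 72, 72, 72, 72, 72, 72, 72, 72, 72, 72, 72, 72]
t=19: [61, 61, 61, 61, 61, 61, 61, 61, 61, 61, 61, 61, 61, 61, 61, 61, 61, 61, 61, 61]
t=20: [75, 75, 75, 75, 75, 75, 75, 75, 75, 75, 75, 75, 75, 75, 75, 75, 75, 75, 75, 75]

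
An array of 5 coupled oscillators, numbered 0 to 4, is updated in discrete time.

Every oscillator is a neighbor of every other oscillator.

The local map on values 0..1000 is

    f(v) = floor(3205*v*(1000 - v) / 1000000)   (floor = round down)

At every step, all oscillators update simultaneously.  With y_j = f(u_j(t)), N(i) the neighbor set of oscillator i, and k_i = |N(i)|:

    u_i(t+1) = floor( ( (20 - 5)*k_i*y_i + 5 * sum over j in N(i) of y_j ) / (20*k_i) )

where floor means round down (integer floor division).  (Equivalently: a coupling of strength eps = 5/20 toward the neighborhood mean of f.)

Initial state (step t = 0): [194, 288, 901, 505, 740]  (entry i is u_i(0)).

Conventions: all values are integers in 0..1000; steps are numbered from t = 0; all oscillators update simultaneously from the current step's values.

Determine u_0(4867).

Answer: u_0(4867) = 512
Key observation: The state at step 14, [800, 800, 800, 800, 800], reappears at step 16: the system is in a cycle of period 2 from step 14 on.  Therefore the state at step 4867 equals the state at step 14 + ((4867 - 14) mod 2) = 15, which is [512, 512, 512, 512, 512].

Derivation:
t=0: [194, 288, 901, 505, 740]
t=1: [523, 630, 374, 729, 602]
t=2: [780, 744, 746, 666, 758]
t=3: [569, 610, 608, 681, 595]
t=4: [775, 760, 760, 714, 766]
t=5: [568, 586, 586, 634, 579]
t=6: [781, 775, 775, 752, 778]
t=7: [552, 559, 559, 586, 556]
t=8: [790, 789, 789, 780, 790]
t=9: [532, 533, 533, 544, 532]
t=10: [796, 796, 796, 795, 796]
t=11: [520, 520, 520, 521, 520]
t=12: [799, 799, 799, 799, 799]
t=13: [514, 514, 514, 514, 514]
t=14: [800, 800, 800, 800, 800]
t=15: [512, 512, 512, 512, 512]
t=16: [800, 800, 800, 800, 800]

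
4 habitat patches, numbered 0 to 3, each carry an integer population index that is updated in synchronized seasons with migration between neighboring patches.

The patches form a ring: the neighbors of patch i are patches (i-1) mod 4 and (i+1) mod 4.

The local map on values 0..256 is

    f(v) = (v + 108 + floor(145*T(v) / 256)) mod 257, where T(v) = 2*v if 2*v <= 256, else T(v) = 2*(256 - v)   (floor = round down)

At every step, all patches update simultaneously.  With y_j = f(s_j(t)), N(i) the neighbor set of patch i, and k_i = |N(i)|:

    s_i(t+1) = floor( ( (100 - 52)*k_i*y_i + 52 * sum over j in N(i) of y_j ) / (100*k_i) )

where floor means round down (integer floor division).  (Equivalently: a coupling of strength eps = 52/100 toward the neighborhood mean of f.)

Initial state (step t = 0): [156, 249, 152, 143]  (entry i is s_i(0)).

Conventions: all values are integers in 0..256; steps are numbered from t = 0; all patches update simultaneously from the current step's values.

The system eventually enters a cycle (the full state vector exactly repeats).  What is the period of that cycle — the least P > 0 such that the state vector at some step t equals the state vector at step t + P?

Simulating step by step:
t=0: [156, 249, 152, 143]
t=1: [117, 113, 117, 120]
t=2: [99, 96, 99, 102]
t=3: [61, 58, 61, 64]
t=4: [237, 234, 237, 240]
t=5: [109, 109, 109, 109]
t=6: [83, 83, 83, 83]
t=7: [28, 28, 28, 28]
t=8: [167, 167, 167, 167]
t=9: [118, 118, 118, 118]
t=10: [102, 102, 102, 102]
t=11: [68, 68, 68, 68]
t=12: [253, 253, 253, 253]
t=13: [107, 107, 107, 107]
t=14: [79, 79, 79, 79]
t=15: [19, 19, 19, 19]
t=16: [148, 148, 148, 148]
t=17: [121, 121, 121, 121]
t=18: [109, 109, 109, 109]

Answer: 13
Key observation: The state at step 5, [109, 109, 109, 109], reappears at step 18 — and no state repeats earlier — so the cycle the system enters has period 13.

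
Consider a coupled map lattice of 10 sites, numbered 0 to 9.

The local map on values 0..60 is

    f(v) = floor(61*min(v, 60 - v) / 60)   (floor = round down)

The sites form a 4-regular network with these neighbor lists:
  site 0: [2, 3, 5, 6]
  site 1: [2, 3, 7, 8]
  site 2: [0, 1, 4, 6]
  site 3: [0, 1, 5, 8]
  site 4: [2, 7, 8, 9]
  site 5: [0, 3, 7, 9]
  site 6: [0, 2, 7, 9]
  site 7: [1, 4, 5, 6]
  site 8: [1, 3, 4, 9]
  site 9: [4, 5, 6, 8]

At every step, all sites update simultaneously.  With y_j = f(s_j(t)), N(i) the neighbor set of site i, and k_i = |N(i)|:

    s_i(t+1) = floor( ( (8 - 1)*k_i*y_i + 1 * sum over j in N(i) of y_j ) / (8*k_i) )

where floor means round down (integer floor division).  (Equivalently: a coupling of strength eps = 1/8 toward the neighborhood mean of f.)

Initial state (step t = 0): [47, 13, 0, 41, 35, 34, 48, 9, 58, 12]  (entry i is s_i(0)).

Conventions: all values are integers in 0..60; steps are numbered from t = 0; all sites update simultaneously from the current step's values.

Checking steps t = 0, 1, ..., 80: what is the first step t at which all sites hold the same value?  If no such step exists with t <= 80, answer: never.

Simulating step by step:
t=0: [47, 13, 0, 41, 35, 34, 48, 9, 58, 12]  (not all equal)
t=1: [13, 12, 1, 18, 22, 24, 11, 10, 3, 12]  (not all equal)
t=2: [13, 11, 2, 17, 20, 22, 10, 10, 4, 12]  (not all equal)
t=3: [12, 10, 3, 16, 18, 20, 9, 10, 5, 12]  (not all equal)
t=4: [12, 9, 4, 15, 16, 19, 9, 10, 6, 12]  (not all equal)
t=5: [11, 8, 4, 14, 15, 18, 9, 10, 6, 12]  (not all equal)
t=6: [11, 8, 4, 13, 14, 17, 9, 10, 6, 12]  (not all equal)
t=7: [10, 8, 4, 12, 13, 16, 9, 10, 6, 11]  (not all equal)
t=8: [10, 8, 4, 11, 12, 15, 8, 10, 6, 11]  (not all equal)
t=9: [9, 7, 4, 10, 11, 14, 8, 10, 6, 10]  (not all equal)
t=10: [9, 7, 4, 9, 10, 13, 8, 10, 6, 9]  (not all equal)
t=11: [8, 7, 4, 8, 9, 12, 8, 9, 6, 9]  (not all equal)
t=12: [8, 6, 4, 8, 8, 11, 7, 9, 6, 8]  (not all equal)
t=13: [7, 6, 4, 7, 7, 10, 7, 8, 6, 8]  (not all equal)
t=14: [7, 6, 4, 7, 6, 9, 6, 7, 6, 7]  (not all equal)
t=15: [6, 6, 4, 7, 6, 8, 6, 6, 6, 6]  (not all equal)
t=16: [6, 5, 4, 6, 5, 7, 5, 6, 6, 6]  (not all equal)
t=17: [5, 5, 4, 6, 5, 6, 5, 5, 5, 5]  (not all equal)
t=18: [5, 5, 4, 5, 4, 5, 4, 5, 5, 5]  (not all equal)
t=19: [4, 4, 4, 5, 4, 5, 4, 4, 4, 4]  (not all equal)
t=20: [4, 4, 4, 4, 4, 4, 4, 4, 4, 4]  (all equal)

Answer: 20
Key observation: Synchronization is absorbing here: once all sites are equal they stay equal, and step 20 is the first all-equal step.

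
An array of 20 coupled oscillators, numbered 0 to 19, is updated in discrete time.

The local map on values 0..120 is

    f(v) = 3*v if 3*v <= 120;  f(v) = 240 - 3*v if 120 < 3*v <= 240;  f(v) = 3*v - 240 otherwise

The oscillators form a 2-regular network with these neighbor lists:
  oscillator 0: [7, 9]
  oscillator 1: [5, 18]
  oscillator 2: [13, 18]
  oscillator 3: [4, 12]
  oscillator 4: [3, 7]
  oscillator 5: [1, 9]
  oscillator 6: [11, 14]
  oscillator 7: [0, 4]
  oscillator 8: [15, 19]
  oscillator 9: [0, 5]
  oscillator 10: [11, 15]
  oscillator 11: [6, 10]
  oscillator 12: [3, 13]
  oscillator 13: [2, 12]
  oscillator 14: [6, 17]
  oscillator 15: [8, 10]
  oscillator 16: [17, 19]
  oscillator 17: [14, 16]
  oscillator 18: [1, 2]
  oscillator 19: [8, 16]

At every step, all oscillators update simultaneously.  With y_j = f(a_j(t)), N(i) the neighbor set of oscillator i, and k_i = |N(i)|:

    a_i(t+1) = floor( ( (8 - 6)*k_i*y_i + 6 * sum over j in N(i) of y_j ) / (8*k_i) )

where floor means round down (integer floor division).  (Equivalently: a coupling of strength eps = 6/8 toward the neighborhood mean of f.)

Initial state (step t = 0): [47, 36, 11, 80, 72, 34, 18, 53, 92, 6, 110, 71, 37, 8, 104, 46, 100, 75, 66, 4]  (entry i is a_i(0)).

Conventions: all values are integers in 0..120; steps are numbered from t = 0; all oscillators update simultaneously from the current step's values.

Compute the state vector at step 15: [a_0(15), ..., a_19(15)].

Answer: [91, 76, 72, 72, 80, 80, 28, 83, 11, 87, 18, 18, 72, 70, 45, 4, 54, 46, 58, 24]

Derivation:
t=0: [47, 36, 11, 80, 72, 34, 18, 53, 92, 6, 110, 71, 37, 8, 104, 46, 100, 75, 66, 4]
t=1: [61, 81, 33, 50, 36, 72, 50, 66, 51, 79, 70, 60, 36, 60, 43, 72, 25, 53, 63, 39]
t=2: [31, 28, 66, 103, 76, 8, 86, 72, 74, 31, 39, 60, 83, 92, 91, 49, 93, 90, 51, 90]
t=3: [67, 62, 56, 25, 37, 72, 39, 45, 50, 67, 86, 65, 41, 28, 26, 73, 32, 34, 69, 28]
t=4: [63, 34, 61, 104, 95, 40, 75, 82, 61, 33, 29, 61, 88, 91, 101, 45, 93, 90, 55, 90]
t=5: [52, 98, 54, 43, 40, 105, 48, 37, 64, 88, 82, 52, 45, 38, 32, 80, 32, 45, 78, 43]
t=6: [71, 43, 64, 112, 113, 48, 91, 104, 53, 65, 33, 59, 110, 97, 99, 20, 105, 98, 51, 81]
t=7: [50, 96, 63, 94, 87, 82, 53, 65, 43, 57, 70, 65, 77, 64, 46, 82, 40, 63, 81, 59]
t=8: [65, 15, 31, 21, 37, 45, 75, 52, 53, 53, 26, 52, 36, 34, 75, 54, 72, 96, 37, 102]
t=9: [73, 92, 103, 97, 82, 73, 40, 79, 74, 76, 80, 55, 88, 100, 27, 79, 48, 26, 79, 55]
t=10: [10, 18, 40, 24, 21, 23, 88, 10, 33, 18, 29, 63, 47, 49, 94, 7, 81, 85, 40, 61]
t=11: [39, 84, 109, 78, 54, 57, 40, 42, 54, 50, 48, 54, 86, 105, 25, 75, 27, 20, 95, 52]
t=12: [105, 45, 66, 37, 64, 55, 87, 101, 56, 92, 58, 100, 34, 58, 86, 69, 74, 73, 48, 80]
t=13: [55, 90, 71, 84, 77, 71, 34, 61, 30, 65, 51, 47, 91, 70, 20, 60, 12, 18, 79, 33]
t=14: [57, 18, 19, 18, 28, 34, 85, 45, 82, 49, 81, 95, 24, 30, 73, 81, 66, 49, 22, 72]
t=15: [91, 76, 72, 72, 80, 80, 28, 83, 11, 87, 18, 18, 72, 70, 45, 4, 54, 46, 58, 24]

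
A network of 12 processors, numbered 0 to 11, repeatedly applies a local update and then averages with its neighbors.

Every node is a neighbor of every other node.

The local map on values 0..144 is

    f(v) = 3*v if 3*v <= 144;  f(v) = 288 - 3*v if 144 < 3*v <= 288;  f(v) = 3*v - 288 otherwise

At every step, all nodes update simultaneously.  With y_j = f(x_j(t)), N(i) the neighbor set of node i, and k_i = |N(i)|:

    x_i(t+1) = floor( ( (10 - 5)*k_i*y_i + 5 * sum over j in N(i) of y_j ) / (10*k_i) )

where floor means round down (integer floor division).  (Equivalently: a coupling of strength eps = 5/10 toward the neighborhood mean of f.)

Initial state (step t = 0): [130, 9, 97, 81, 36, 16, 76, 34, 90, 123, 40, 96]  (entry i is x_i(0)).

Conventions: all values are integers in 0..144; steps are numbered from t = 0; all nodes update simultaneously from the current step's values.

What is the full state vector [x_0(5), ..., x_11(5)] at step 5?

Answer: [37, 32, 18, 32, 26, 26, 18, 37, 18, 30, 21, 17]

Derivation:
t=0: [130, 9, 97, 81, 36, 16, 76, 34, 90, 123, 40, 96]
t=1: [78, 44, 33, 52, 81, 54, 59, 78, 40, 69, 87, 32]
t=2: [73, 108, 93, 108, 69, 106, 99, 73, 103, 85, 61, 92]
t=3: [54, 39, 27, 39, 60, 36, 27, 54, 32, 38, 70, 28]
t=4: [113, 109, 93, 109, 105, 105, 93, 113, 99, 108, 91, 94]
t=5: [37, 32, 18, 32, 26, 26, 18, 37, 18, 30, 21, 17]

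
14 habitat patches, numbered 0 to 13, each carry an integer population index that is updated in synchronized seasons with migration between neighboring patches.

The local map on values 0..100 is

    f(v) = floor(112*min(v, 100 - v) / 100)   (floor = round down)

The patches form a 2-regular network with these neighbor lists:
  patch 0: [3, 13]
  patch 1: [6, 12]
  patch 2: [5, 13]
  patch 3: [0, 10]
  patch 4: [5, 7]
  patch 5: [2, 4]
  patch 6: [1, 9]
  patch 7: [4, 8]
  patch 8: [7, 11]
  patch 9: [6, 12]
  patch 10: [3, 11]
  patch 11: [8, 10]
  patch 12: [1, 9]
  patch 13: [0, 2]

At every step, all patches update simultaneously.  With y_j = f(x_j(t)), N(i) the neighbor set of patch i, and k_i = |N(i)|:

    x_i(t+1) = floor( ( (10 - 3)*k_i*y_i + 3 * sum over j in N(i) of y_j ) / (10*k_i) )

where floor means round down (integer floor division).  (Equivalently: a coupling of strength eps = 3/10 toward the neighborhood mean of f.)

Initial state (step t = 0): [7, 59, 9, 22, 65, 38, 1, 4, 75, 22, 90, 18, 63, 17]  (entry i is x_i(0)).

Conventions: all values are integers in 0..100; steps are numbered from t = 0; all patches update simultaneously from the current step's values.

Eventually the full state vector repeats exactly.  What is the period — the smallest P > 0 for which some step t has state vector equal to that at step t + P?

Answer: 2
Key observation: The state at step 15, [53, 53, 52, 53, 52, 52, 53, 52, 52, 53, 52, 52, 53, 52], reappears at step 17 — and no state repeats earlier — so the cycle the system enters has period 2.

Derivation:
t=0: [7, 59, 9, 22, 65, 38, 1, 4, 75, 22, 90, 18, 63, 17]
t=1: [11, 37, 16, 19, 34, 36, 11, 12, 23, 23, 14, 19, 39, 15]
t=2: [13, 36, 20, 18, 34, 36, 18, 18, 22, 25, 16, 20, 40, 15]
t=3: [15, 37, 23, 18, 35, 37, 24, 23, 23, 29, 18, 21, 41, 16]
t=4: [16, 39, 26, 19, 37, 38, 29, 27, 24, 33, 20, 22, 42, 18]
t=5: [18, 41, 29, 20, 39, 39, 34, 31, 26, 37, 22, 24, 44, 20]
t=6: [20, 44, 32, 22, 41, 41, 39, 34, 29, 41, 24, 26, 47, 23]
t=7: [22, 48, 35, 24, 43, 43, 44, 38, 32, 45, 26, 29, 50, 26]
t=8: [25, 52, 38, 26, 47, 46, 49, 41, 35, 50, 29, 32, 54, 29]
t=9: [28, 52, 41, 29, 50, 49, 54, 45, 39, 54, 32, 35, 52, 32]
t=10: [31, 52, 44, 32, 54, 52, 51, 49, 43, 51, 35, 39, 52, 35]
t=11: [34, 53, 48, 35, 51, 52, 53, 52, 48, 53, 39, 43, 53, 39]
t=12: [38, 52, 51, 39, 53, 53, 52, 53, 52, 52, 43, 48, 52, 43]
t=13: [43, 53, 52, 43, 52, 52, 53, 52, 52, 53, 48, 52, 53, 48]
t=14: [48, 52, 53, 48, 53, 53, 52, 53, 53, 52, 52, 53, 52, 52]
t=15: [53, 53, 52, 53, 52, 52, 53, 52, 52, 53, 52, 52, 53, 52]
t=16: [52, 52, 53, 52, 53, 53, 52, 53, 53, 52, 52, 53, 52, 52]
t=17: [53, 53, 52, 53, 52, 52, 53, 52, 52, 53, 52, 52, 53, 52]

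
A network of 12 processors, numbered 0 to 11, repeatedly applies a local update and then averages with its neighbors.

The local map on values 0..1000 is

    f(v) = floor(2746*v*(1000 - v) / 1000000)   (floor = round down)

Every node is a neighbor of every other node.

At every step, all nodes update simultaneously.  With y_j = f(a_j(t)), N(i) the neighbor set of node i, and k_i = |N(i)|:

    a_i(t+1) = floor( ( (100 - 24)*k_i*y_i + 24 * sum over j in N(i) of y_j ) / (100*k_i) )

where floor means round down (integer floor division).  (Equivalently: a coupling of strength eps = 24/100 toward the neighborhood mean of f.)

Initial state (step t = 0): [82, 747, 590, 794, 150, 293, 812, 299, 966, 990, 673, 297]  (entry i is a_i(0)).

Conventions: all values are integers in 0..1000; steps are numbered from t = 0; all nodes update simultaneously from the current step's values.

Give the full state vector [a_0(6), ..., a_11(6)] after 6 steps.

Simulating step by step:
t=0: [82, 747, 590, 794, 150, 293, 812, 299, 966, 990, 673, 297]
t=1: [262, 492, 600, 441, 368, 529, 419, 534, 176, 129, 555, 533]
t=2: [550, 665, 645, 658, 630, 663, 652, 663, 452, 386, 659, 663]
t=3: [666, 616, 629, 620, 637, 617, 625, 617, 667, 645, 620, 617]
t=4: [617, 645, 639, 643, 634, 645, 641, 645, 616, 630, 643, 645]
t=5: [644, 629, 633, 631, 636, 629, 631, 629, 645, 638, 631, 629]
t=6: [631, 639, 636, 638, 635, 639, 638, 639, 630, 634, 638, 639]

Answer: [631, 639, 636, 638, 635, 639, 638, 639, 630, 634, 638, 639]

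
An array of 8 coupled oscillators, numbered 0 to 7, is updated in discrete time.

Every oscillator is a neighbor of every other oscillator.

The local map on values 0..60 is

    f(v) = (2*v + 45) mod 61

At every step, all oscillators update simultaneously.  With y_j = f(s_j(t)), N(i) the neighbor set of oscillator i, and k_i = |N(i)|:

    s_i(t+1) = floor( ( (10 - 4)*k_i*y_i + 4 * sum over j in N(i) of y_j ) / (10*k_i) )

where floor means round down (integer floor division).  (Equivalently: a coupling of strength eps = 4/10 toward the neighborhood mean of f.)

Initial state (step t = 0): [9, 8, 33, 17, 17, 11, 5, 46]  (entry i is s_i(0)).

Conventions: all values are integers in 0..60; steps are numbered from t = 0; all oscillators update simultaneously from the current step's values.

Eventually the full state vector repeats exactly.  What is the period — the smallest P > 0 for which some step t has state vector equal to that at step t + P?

Simulating step by step:
t=0: [9, 8, 33, 17, 17, 11, 5, 46]
t=1: [10, 9, 36, 19, 19, 12, 39, 17]
t=2: [9, 8, 38, 19, 19, 11, 8, 17]
t=3: [8, 7, 40, 19, 19, 10, 7, 17]
t=4: [10, 42, 12, 22, 22, 12, 42, 20]
t=5: [8, 10, 10, 21, 21, 10, 10, 19]
t=6: [5, 7, 7, 19, 19, 7, 7, 17]
t=7: [50, 52, 52, 32, 32, 52, 52, 29]
t=8: [27, 30, 30, 41, 41, 30, 30, 38]
t=9: [36, 40, 40, 18, 18, 40, 40, 48]
t=10: [37, 8, 8, 18, 18, 8, 8, 17]
t=11: [38, 6, 6, 17, 17, 6, 6, 16]
t=12: [52, 50, 50, 29, 29, 50, 50, 28]
t=13: [28, 26, 26, 36, 36, 26, 26, 35]
t=14: [41, 39, 39, 50, 50, 39, 39, 49]
t=15: [7, 4, 4, 16, 16, 4, 4, 15]
t=16: [50, 46, 46, 26, 26, 46, 46, 25]
t=17: [23, 18, 18, 30, 30, 18, 18, 29]
t=18: [30, 24, 24, 37, 37, 24, 24, 36]
t=19: [43, 37, 37, 51, 51, 37, 37, 50]
t=20: [22, 49, 49, 31, 31, 49, 49, 30]
t=21: [29, 25, 25, 39, 39, 25, 25, 38]
t=22: [36, 32, 32, 14, 14, 32, 32, 46]
t=23: [46, 42, 42, 22, 22, 42, 42, 24]
t=24: [15, 11, 11, 22, 22, 11, 11, 24]
t=25: [14, 10, 10, 22, 22, 10, 10, 24]
t=26: [13, 8, 8, 21, 21, 8, 8, 24]
t=27: [10, 5, 5, 19, 19, 5, 5, 22]
t=28: [19, 46, 46, 28, 28, 46, 46, 32]
t=29: [23, 20, 20, 33, 33, 20, 20, 38]
t=30: [32, 29, 29, 43, 43, 29, 29, 48]
t=31: [40, 37, 37, 19, 19, 37, 37, 24]
t=32: [19, 49, 49, 29, 29, 49, 49, 35]
t=33: [25, 25, 25, 36, 36, 25, 25, 43]
t=34: [35, 35, 35, 47, 47, 35, 35, 21]
t=35: [48, 48, 48, 28, 28, 48, 48, 32]
t=36: [23, 23, 23, 34, 34, 23, 23, 38]
t=37: [34, 34, 34, 46, 46, 34, 34, 50]
t=38: [46, 46, 46, 26, 26, 46, 46, 30]
t=39: [19, 19, 19, 30, 30, 19, 19, 34]
t=40: [26, 26, 26, 38, 38, 26, 26, 42]
t=41: [37, 37, 37, 50, 50, 37, 37, 21]
t=42: [52, 52, 52, 33, 33, 52, 52, 34]
t=43: [31, 31, 31, 43, 43, 31, 31, 44]
t=44: [39, 39, 39, 19, 19, 39, 39, 20]
t=45: [4, 4, 4, 16, 16, 4, 4, 17]
t=46: [46, 46, 46, 26, 26, 46, 46, 27]
t=47: [18, 18, 18, 30, 30, 18, 18, 31]
t=48: [24, 24, 24, 37, 37, 24, 24, 38]
t=49: [36, 36, 36, 50, 50, 36, 36, 51]
t=50: [50, 50, 50, 32, 32, 50, 50, 33]
t=51: [27, 27, 27, 40, 40, 27, 27, 42]
t=52: [32, 32, 32, 13, 13, 32, 32, 15]
t=53: [41, 41, 41, 21, 21, 41, 41, 23]
t=54: [8, 8, 8, 20, 20, 8, 8, 22]
t=55: [4, 4, 4, 17, 17, 4, 4, 19]
t=56: [47, 47, 47, 28, 28, 47, 47, 30]
t=57: [21, 21, 21, 33, 33, 21, 21, 35]
t=58: [30, 30, 30, 43, 43, 30, 30, 45]
t=59: [38, 38, 38, 19, 19, 38, 38, 21]
t=60: [53, 53, 53, 33, 33, 53, 53, 35]
t=61: [32, 32, 32, 44, 44, 32, 32, 46]
t=62: [41, 41, 41, 21, 21, 41, 41, 23]

Answer: 9
Key observation: The state at step 53, [41, 41, 41, 21, 21, 41, 41, 23], reappears at step 62 — and no state repeats earlier — so the cycle the system enters has period 9.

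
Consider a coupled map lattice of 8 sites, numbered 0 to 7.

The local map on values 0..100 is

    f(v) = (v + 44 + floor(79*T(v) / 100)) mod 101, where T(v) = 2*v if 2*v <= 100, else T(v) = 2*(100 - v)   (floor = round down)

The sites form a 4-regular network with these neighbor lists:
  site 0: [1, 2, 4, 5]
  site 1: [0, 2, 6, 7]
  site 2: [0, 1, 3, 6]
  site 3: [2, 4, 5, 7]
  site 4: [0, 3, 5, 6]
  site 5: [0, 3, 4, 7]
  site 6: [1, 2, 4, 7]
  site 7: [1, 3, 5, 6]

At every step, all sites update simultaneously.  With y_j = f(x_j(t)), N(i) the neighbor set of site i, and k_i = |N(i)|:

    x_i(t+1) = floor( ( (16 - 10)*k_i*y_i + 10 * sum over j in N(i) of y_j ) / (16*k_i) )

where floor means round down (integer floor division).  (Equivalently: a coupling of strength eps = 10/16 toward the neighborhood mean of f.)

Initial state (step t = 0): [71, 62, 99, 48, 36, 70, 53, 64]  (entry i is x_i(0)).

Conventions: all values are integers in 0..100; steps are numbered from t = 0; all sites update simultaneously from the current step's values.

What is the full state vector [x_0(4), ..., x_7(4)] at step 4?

Answer: [65, 65, 65, 65, 65, 65, 65, 65]

Derivation:
t=0: [71, 62, 99, 48, 36, 70, 53, 64]
t=1: [53, 61, 56, 56, 52, 57, 58, 64]
t=2: [68, 66, 67, 67, 68, 67, 66, 65]
t=3: [61, 62, 61, 62, 61, 61, 62, 62]
t=4: [65, 65, 65, 65, 65, 65, 65, 65]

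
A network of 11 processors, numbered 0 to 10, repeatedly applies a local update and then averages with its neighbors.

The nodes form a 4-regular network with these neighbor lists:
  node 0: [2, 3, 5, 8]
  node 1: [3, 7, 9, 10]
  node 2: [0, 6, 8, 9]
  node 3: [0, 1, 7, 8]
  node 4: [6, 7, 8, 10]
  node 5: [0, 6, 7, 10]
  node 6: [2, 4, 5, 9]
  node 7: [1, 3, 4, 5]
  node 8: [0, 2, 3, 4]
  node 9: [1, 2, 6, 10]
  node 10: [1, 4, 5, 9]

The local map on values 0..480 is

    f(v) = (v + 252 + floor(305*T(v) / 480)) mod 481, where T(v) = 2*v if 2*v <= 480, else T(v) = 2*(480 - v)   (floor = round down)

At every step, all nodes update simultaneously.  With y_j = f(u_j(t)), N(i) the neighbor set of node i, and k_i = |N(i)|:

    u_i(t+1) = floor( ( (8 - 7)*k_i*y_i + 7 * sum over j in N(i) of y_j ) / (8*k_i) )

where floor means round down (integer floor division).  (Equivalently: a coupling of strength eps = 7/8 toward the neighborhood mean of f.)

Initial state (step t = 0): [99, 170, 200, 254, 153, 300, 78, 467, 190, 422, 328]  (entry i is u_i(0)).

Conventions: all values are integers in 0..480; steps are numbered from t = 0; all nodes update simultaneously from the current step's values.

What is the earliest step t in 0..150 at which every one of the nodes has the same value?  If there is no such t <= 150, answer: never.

Answer: never
Key observation: The state at step 4 reappears at step 6 — the system is in a cycle of period 2 from step 4 on.  No step 0..6 is synchronized, and the cycle repeats forever, so no step up to 150 (or ever) has all nodes equal.

Derivation:
t=0: [99, 170, 200, 254, 153, 300, 78, 467, 190, 422, 328]  (not all equal)
t=1: [286, 265, 328, 277, 272, 354, 252, 225, 272, 274, 220]  (not all equal)
t=2: [297, 292, 305, 300, 294, 290, 299, 298, 302, 297, 297]  (not all equal)
t=3: [299, 299, 299, 299, 299, 300, 300, 300, 299, 299, 300]  (not all equal)
t=4: [299, 299, 299, 299, 299, 299, 299, 299, 300, 299, 299]  (not all equal)
t=5: [299, 300, 299, 299, 299, 300, 300, 300, 299, 300, 300]  (not all equal)
t=6: [299, 299, 299, 299, 299, 299, 299, 299, 300, 299, 299]  (not all equal)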